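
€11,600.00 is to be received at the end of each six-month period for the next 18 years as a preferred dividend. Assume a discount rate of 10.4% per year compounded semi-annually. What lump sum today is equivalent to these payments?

This is an ordinary annuity: 36 payments of €11,600.00 at the end of each six-month period.
Periodic rate r = 0.104/2 per half-year; n is counted in half-years.
PV = PMT × [(1 − (1+r)^−n)/r] = 11,600 × [1 − (1+r)^−36] / r = €187,111.26

€187,111.26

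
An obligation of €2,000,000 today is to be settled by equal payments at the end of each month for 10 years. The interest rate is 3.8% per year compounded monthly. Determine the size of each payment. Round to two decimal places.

€20,059.47

Level ordinary annuity; solve PV = PMT × [(1 − (1+r)^−n)/r] for PMT.
Periodic rate r = 0.038/12 per month; n is counted in months.
With n = 120: PMT = 2,000,000 / ([(1 − (1+r)^−n)/r]) = €20,059.47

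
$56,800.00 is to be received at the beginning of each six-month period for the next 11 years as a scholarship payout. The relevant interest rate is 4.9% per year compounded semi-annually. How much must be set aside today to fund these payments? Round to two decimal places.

$980,627.16

This is an annuity due: 22 payments of $56,800.00 at the beginning of each six-month period.
Periodic rate r = 0.049/2 per half-year; n is counted in half-years.
PV = PMT × [(1 − (1+r)^−n)/r] × (1+r) = 56,800 × [1 − (1+r)^−22] / r × (1+r) = $980,627.16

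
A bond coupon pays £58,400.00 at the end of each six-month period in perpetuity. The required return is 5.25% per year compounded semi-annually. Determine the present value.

£2,224,761.90

Periodic rate r = 0.0525/2 per half-year.
Level perpetuity: PV = PMT / r = 58,400 / (0.0525/2) = £2,224,761.90.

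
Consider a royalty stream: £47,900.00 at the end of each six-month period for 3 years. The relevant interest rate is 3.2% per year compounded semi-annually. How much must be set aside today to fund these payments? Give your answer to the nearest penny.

This is an ordinary annuity: 6 payments of £47,900.00 at the end of each six-month period.
Periodic rate r = 0.032/2 per half-year; n is counted in half-years.
PV = PMT × [(1 − (1+r)^−n)/r] = 47,900 × [1 − (1+r)^−6] / r = £271,968.34

£271,968.34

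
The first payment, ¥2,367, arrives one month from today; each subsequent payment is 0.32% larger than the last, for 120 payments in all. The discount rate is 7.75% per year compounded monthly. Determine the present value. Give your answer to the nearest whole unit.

¥234,168

Periodic rate r = 0.0775/12 per month; n is counted in months.
Growing ordinary annuity: PV = PMT₁ × [1 − ((1+g)/(1+r))^n] / (r − g) = 2,367 × [1 − ((1+0.0032)/(1+r))^120] / (r − 0.0032) = ¥234,168.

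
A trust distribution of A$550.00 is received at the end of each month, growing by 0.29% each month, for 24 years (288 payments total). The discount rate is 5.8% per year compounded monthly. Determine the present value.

Periodic rate r = 0.058/12 per month; n is counted in months.
Growing ordinary annuity: PV = PMT₁ × [1 − ((1+g)/(1+r))^n] / (r − g) = 550 × [1 − ((1+0.0029)/(1+r))^288] / (r − 0.0029) = A$121,112.83.

A$121,112.83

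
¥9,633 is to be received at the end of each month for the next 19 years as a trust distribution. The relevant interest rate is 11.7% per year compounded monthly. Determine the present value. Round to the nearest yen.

¥879,857

This is an ordinary annuity: 228 payments of ¥9,633 at the end of each month.
Periodic rate r = 0.117/12 per month; n is counted in months.
PV = PMT × [(1 − (1+r)^−n)/r] = 9,633 × [1 − (1+r)^−228] / r = ¥879,857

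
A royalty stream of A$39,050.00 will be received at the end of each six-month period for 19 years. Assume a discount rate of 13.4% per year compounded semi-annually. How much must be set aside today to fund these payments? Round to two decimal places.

A$533,256.76

This is an ordinary annuity: 38 payments of A$39,050.00 at the end of each six-month period.
Periodic rate r = 0.134/2 per half-year; n is counted in half-years.
PV = PMT × [(1 − (1+r)^−n)/r] = 39,050 × [1 − (1+r)^−38] / r = A$533,256.76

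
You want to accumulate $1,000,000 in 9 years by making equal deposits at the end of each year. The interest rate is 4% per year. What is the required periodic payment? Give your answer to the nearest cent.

$94,492.99

Level ordinary annuity; solve FV = PMT × [((1+r)^n − 1)/r] for PMT.
Periodic rate r = 0.04 per year.
With n = 9: PMT = 1,000,000 / ([((1+r)^n − 1)/r]) = $94,492.99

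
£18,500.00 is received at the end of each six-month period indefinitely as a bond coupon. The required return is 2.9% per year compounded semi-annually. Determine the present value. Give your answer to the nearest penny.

Periodic rate r = 0.029/2 per half-year.
Level perpetuity: PV = PMT / r = 18,500 / (0.029/2) = £1,275,862.07.

£1,275,862.07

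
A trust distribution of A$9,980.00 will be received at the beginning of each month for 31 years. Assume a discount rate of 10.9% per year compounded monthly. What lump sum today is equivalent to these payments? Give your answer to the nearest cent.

This is an annuity due: 372 payments of A$9,980.00 at the beginning of each month.
Periodic rate r = 0.109/12 per month; n is counted in months.
PV = PMT × [(1 − (1+r)^−n)/r] × (1+r) = 9,980 × [1 − (1+r)^−372] / r × (1+r) = A$1,070,328.76

A$1,070,328.76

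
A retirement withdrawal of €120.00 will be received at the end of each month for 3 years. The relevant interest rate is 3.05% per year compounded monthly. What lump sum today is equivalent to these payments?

€4,123.25

This is an ordinary annuity: 36 payments of €120.00 at the end of each month.
Periodic rate r = 0.0305/12 per month; n is counted in months.
PV = PMT × [(1 − (1+r)^−n)/r] = 120 × [1 − (1+r)^−36] / r = €4,123.25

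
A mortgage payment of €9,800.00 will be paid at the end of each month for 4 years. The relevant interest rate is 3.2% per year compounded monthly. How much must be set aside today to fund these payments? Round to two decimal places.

This is an ordinary annuity: 48 payments of €9,800.00 at the end of each month.
Periodic rate r = 0.032/12 per month; n is counted in months.
PV = PMT × [(1 − (1+r)^−n)/r] = 9,800 × [1 − (1+r)^−48] / r = €440,987.92

€440,987.92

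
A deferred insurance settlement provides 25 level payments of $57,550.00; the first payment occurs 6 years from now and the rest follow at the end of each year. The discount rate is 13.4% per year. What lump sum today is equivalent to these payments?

$219,145.71

Ordinary annuity of 25 payments, first payment at period 6.
Periodic rate r = 0.134 per year.
The ordinary-annuity PV formula values the stream one period before the first payment (period 5); discount that back 5 periods:
PV₀ = 57,550 × [1 − (1+r)^−25] / r × (1+r)^−5 = $219,145.71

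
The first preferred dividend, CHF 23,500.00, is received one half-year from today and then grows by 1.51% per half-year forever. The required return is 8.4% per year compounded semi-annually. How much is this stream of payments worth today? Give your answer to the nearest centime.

Periodic rate r = 0.084/2 per half-year.
Growing perpetuity (Gordon): PV = PMT₁ / (r − g) = 23,500 / (r − 0.0151) = CHF 873,605.95.

CHF 873,605.95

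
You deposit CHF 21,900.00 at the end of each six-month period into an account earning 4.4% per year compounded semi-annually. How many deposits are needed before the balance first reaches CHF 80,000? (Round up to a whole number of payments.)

Periodic rate r = 0.044/2 per half-year; n is counted in half-years.
Ordinary annuity FV: 80,000 = 21,900 × [((1+r)^n − 1)/r].
(1+r)^n = 1 + 80,000 × r / 21,900, so n = ln(1 + 80,000·r/21,900) / ln(1+r) = 3.55.
Round up to a whole number of payments: n = 4.

4 payments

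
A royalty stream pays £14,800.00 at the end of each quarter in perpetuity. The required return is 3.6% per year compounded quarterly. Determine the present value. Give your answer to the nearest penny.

Periodic rate r = 0.036/4 per quarter.
Level perpetuity: PV = PMT / r = 14,800 / (0.036/4) = £1,644,444.44.

£1,644,444.44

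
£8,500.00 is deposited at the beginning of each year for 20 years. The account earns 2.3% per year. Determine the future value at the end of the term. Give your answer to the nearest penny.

£217,705.83

This is an annuity due: 20 deposits of £8,500.00 at the beginning of each year.
Periodic rate r = 0.023 per year.
FV = PMT × [((1+r)^n − 1)/r] × (1+r) = 8,500 × [(1+r)^20 − 1] / r × (1+r) = £217,705.83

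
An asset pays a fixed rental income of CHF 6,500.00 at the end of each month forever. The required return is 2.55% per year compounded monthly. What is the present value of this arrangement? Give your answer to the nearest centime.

Periodic rate r = 0.0255/12 per month.
Level perpetuity: PV = PMT / r = 6,500 / (0.0255/12) = CHF 3,058,823.53.

CHF 3,058,823.53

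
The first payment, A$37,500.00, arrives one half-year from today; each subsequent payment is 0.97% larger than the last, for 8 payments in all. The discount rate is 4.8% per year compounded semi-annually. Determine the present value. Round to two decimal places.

A$279,042.36

Periodic rate r = 0.048/2 per half-year; n is counted in half-years.
Growing ordinary annuity: PV = PMT₁ × [1 − ((1+g)/(1+r))^n] / (r − g) = 37,500 × [1 − ((1+0.0097)/(1+r))^8] / (r − 0.0097) = A$279,042.36.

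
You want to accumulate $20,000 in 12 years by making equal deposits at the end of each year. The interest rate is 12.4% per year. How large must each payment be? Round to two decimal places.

$808.80

Level ordinary annuity; solve FV = PMT × [((1+r)^n − 1)/r] for PMT.
Periodic rate r = 0.124 per year.
With n = 12: PMT = 20,000 / ([((1+r)^n − 1)/r]) = $808.80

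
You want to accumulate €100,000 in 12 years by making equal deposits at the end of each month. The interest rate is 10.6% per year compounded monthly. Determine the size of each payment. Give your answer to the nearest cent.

€346.66

Level ordinary annuity; solve FV = PMT × [((1+r)^n − 1)/r] for PMT.
Periodic rate r = 0.106/12 per month; n is counted in months.
With n = 144: PMT = 100,000 / ([((1+r)^n − 1)/r]) = €346.66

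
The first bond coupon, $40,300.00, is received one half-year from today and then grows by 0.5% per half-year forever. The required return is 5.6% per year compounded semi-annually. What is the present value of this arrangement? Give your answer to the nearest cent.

$1,752,173.91

Periodic rate r = 0.056/2 per half-year.
Growing perpetuity (Gordon): PV = PMT₁ / (r − g) = 40,300 / (r − 0.005) = $1,752,173.91.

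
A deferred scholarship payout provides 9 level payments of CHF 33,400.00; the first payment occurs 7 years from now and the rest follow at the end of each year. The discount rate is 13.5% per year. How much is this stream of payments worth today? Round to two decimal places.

CHF 78,704.49

Ordinary annuity of 9 payments, first payment at period 7.
Periodic rate r = 0.135 per year.
The ordinary-annuity PV formula values the stream one period before the first payment (period 6); discount that back 6 periods:
PV₀ = 33,400 × [1 − (1+r)^−9] / r × (1+r)^−6 = CHF 78,704.49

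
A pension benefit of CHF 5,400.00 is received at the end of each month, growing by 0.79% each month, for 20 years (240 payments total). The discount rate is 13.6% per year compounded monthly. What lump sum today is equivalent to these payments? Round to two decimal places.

CHF 877,427.16

Periodic rate r = 0.136/12 per month; n is counted in months.
Growing ordinary annuity: PV = PMT₁ × [1 − ((1+g)/(1+r))^n] / (r − g) = 5,400 × [1 − ((1+0.0079)/(1+r))^240] / (r − 0.0079) = CHF 877,427.16.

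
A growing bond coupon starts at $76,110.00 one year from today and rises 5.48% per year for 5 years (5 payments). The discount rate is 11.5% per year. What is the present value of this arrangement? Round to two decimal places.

Periodic rate r = 0.115 per year.
Growing ordinary annuity: PV = PMT₁ × [1 − ((1+g)/(1+r))^n] / (r − g) = 76,110 × [1 − ((1+0.0548)/(1+r))^5] / (r − 0.0548) = $306,382.79.

$306,382.79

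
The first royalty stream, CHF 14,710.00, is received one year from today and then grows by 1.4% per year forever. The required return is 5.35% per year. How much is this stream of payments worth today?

Periodic rate r = 0.0535 per year.
Growing perpetuity (Gordon): PV = PMT₁ / (r − g) = 14,710 / (r − 0.014) = CHF 372,405.06.

CHF 372,405.06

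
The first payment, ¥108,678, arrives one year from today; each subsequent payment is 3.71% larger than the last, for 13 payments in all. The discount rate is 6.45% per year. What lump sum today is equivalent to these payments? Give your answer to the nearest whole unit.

¥1,140,393

Periodic rate r = 0.0645 per year.
Growing ordinary annuity: PV = PMT₁ × [1 − ((1+g)/(1+r))^n] / (r − g) = 108,678 × [1 − ((1+0.0371)/(1+r))^13] / (r − 0.0371) = ¥1,140,393.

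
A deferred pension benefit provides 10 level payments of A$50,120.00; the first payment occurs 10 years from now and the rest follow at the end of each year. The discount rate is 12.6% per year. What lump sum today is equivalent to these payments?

Ordinary annuity of 10 payments, first payment at period 10.
Periodic rate r = 0.126 per year.
The ordinary-annuity PV formula values the stream one period before the first payment (period 9); discount that back 9 periods:
PV₀ = 50,120 × [1 − (1+r)^−10] / r × (1+r)^−9 = A$94,981.92

A$94,981.92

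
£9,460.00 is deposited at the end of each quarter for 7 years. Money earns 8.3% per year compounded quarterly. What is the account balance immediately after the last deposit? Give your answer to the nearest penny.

This is an ordinary annuity: 28 deposits of £9,460.00 at the end of each quarter.
Periodic rate r = 0.083/4 per quarter; n is counted in quarters.
FV = PMT × [((1+r)^n − 1)/r] = 9,460 × [(1+r)^28 − 1] / r = £354,340.56

£354,340.56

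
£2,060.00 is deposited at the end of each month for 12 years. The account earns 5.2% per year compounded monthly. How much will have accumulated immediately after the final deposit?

£410,667.78

This is an ordinary annuity: 144 deposits of £2,060.00 at the end of each month.
Periodic rate r = 0.052/12 per month; n is counted in months.
FV = PMT × [((1+r)^n − 1)/r] = 2,060 × [(1+r)^144 − 1] / r = £410,667.78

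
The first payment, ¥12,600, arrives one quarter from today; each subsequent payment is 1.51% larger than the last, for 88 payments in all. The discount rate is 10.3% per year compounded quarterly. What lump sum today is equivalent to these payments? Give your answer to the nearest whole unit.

¥710,880

Periodic rate r = 0.103/4 per quarter; n is counted in quarters.
Growing ordinary annuity: PV = PMT₁ × [1 − ((1+g)/(1+r))^n] / (r − g) = 12,600 × [1 − ((1+0.0151)/(1+r))^88] / (r − 0.0151) = ¥710,880.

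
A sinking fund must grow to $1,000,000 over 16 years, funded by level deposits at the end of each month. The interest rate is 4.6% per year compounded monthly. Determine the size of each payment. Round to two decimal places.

Level ordinary annuity; solve FV = PMT × [((1+r)^n − 1)/r] for PMT.
Periodic rate r = 0.046/12 per month; n is counted in months.
With n = 192: PMT = 1,000,000 / ([((1+r)^n − 1)/r]) = $3,534.22

$3,534.22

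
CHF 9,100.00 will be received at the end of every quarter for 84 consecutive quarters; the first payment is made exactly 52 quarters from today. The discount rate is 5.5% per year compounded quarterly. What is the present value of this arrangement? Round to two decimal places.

Ordinary annuity of 84 payments, first payment at period 52.
Periodic rate r = 0.055/4 per quarter; n is counted in quarters.
The ordinary-annuity PV formula values the stream one period before the first payment (period 51); discount that back 51 periods:
PV₀ = 9,100 × [1 − (1+r)^−84] / r × (1+r)^−51 = CHF 225,080.37

CHF 225,080.37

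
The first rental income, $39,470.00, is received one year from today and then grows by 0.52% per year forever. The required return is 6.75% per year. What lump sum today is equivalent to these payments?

Periodic rate r = 0.0675 per year.
Growing perpetuity (Gordon): PV = PMT₁ / (r − g) = 39,470 / (r − 0.0052) = $633,547.35.

$633,547.35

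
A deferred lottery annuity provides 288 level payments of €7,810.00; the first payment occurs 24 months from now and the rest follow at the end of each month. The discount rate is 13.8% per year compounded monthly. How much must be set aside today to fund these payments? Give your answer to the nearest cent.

Ordinary annuity of 288 payments, first payment at period 24.
Periodic rate r = 0.138/12 per month; n is counted in months.
The ordinary-annuity PV formula values the stream one period before the first payment (period 23); discount that back 23 periods:
PV₀ = 7,810 × [1 − (1+r)^−288] / r × (1+r)^−23 = €502,691.57

€502,691.57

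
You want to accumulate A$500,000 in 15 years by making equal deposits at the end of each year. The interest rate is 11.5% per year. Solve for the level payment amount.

A$13,962.18

Level ordinary annuity; solve FV = PMT × [((1+r)^n − 1)/r] for PMT.
Periodic rate r = 0.115 per year.
With n = 15: PMT = 500,000 / ([((1+r)^n − 1)/r]) = A$13,962.18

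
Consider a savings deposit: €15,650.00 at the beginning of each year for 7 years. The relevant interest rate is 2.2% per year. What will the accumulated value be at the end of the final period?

€119,626.45

This is an annuity due: 7 deposits of €15,650.00 at the beginning of each year.
Periodic rate r = 0.022 per year.
FV = PMT × [((1+r)^n − 1)/r] × (1+r) = 15,650 × [(1+r)^7 − 1] / r × (1+r) = €119,626.45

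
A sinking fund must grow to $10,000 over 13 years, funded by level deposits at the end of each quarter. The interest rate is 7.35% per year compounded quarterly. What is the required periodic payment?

Level ordinary annuity; solve FV = PMT × [((1+r)^n − 1)/r] for PMT.
Periodic rate r = 0.0735/4 per quarter; n is counted in quarters.
With n = 52: PMT = 10,000 / ([((1+r)^n − 1)/r]) = $116.48

$116.48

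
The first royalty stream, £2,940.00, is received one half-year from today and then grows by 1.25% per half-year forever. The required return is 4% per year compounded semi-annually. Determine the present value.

£392,000.00

Periodic rate r = 0.04/2 per half-year.
Growing perpetuity (Gordon): PV = PMT₁ / (r − g) = 2,940 / (r − 0.0125) = £392,000.00.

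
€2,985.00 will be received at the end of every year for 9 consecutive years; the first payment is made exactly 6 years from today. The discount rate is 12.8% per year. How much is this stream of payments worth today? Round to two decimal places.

€8,450.70

Ordinary annuity of 9 payments, first payment at period 6.
Periodic rate r = 0.128 per year.
The ordinary-annuity PV formula values the stream one period before the first payment (period 5); discount that back 5 periods:
PV₀ = 2,985 × [1 − (1+r)^−9] / r × (1+r)^−5 = €8,450.70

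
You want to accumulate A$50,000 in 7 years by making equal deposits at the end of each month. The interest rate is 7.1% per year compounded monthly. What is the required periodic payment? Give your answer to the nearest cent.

Level ordinary annuity; solve FV = PMT × [((1+r)^n − 1)/r] for PMT.
Periodic rate r = 0.071/12 per month; n is counted in months.
With n = 84: PMT = 50,000 / ([((1+r)^n − 1)/r]) = A$461.25

A$461.25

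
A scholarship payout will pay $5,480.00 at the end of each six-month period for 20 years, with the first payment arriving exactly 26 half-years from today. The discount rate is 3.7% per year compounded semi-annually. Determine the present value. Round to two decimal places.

Ordinary annuity of 40 payments, first payment at period 26.
Periodic rate r = 0.037/2 per half-year; n is counted in half-years.
The ordinary-annuity PV formula values the stream one period before the first payment (period 25); discount that back 25 periods:
PV₀ = 5,480 × [1 − (1+r)^−40] / r × (1+r)^−25 = $97,340.40

$97,340.40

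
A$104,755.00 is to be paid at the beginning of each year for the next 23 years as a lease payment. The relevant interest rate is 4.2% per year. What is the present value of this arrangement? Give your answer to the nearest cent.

This is an annuity due: 23 payments of A$104,755.00 at the beginning of each year.
Periodic rate r = 0.042 per year.
PV = PMT × [(1 − (1+r)^−n)/r] × (1+r) = 104,755 × [1 − (1+r)^−23] / r × (1+r) = A$1,590,050.63

A$1,590,050.63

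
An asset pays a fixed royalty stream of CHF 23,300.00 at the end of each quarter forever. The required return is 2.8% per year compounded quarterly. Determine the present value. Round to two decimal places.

CHF 3,328,571.43

Periodic rate r = 0.028/4 per quarter.
Level perpetuity: PV = PMT / r = 23,300 / (0.028/4) = CHF 3,328,571.43.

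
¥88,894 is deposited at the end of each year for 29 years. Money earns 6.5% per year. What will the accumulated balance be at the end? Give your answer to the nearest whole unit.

This is an ordinary annuity: 29 deposits of ¥88,894 at the end of each year.
Periodic rate r = 0.065 per year.
FV = PMT × [((1+r)^n − 1)/r] = 88,894 × [(1+r)^29 − 1] / r = ¥7,126,116

¥7,126,116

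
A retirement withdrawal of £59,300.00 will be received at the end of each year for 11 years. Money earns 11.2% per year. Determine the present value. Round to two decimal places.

This is an ordinary annuity: 11 payments of £59,300.00 at the end of each year.
Periodic rate r = 0.112 per year.
PV = PMT × [(1 − (1+r)^−n)/r] = 59,300 × [1 − (1+r)^−11] / r = £364,767.92

£364,767.92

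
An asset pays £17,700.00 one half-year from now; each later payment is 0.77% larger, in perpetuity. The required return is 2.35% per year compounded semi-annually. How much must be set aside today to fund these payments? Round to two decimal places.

Periodic rate r = 0.0235/2 per half-year.
Growing perpetuity (Gordon): PV = PMT₁ / (r − g) = 17,700 / (r − 0.0077) = £4,370,370.37.

£4,370,370.37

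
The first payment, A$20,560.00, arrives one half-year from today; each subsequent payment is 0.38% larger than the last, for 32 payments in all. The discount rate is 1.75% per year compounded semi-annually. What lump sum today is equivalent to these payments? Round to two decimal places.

A$604,956.12

Periodic rate r = 0.0175/2 per half-year; n is counted in half-years.
Growing ordinary annuity: PV = PMT₁ × [1 − ((1+g)/(1+r))^n] / (r − g) = 20,560 × [1 − ((1+0.0038)/(1+r))^32] / (r − 0.0038) = A$604,956.12.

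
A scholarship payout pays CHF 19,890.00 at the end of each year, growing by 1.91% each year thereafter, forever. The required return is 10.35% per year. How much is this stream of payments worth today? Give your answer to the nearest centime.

Periodic rate r = 0.1035 per year.
Growing perpetuity (Gordon): PV = PMT₁ / (r − g) = 19,890 / (r − 0.0191) = CHF 235,663.51.

CHF 235,663.51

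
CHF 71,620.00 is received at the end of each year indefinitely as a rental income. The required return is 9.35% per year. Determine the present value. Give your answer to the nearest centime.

CHF 765,989.30

Periodic rate r = 0.0935 per year.
Level perpetuity: PV = PMT / r = 71,620 / (0.0935) = CHF 765,989.30.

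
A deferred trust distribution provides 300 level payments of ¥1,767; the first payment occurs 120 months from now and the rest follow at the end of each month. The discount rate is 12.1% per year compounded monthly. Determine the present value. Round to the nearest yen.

Ordinary annuity of 300 payments, first payment at period 120.
Periodic rate r = 0.121/12 per month; n is counted in months.
The ordinary-annuity PV formula values the stream one period before the first payment (period 119); discount that back 119 periods:
PV₀ = 1,767 × [1 − (1+r)^−300] / r × (1+r)^−119 = ¥50,486

¥50,486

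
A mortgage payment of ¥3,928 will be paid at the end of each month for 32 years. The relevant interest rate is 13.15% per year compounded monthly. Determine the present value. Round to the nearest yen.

This is an ordinary annuity: 384 payments of ¥3,928 at the end of each month.
Periodic rate r = 0.1315/12 per month; n is counted in months.
PV = PMT × [(1 − (1+r)^−n)/r] = 3,928 × [1 − (1+r)^−384] / r = ¥352,993

¥352,993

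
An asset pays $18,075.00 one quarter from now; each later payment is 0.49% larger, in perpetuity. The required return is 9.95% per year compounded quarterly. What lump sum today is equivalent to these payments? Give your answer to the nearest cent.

Periodic rate r = 0.0995/4 per quarter.
Growing perpetuity (Gordon): PV = PMT₁ / (r − g) = 18,075 / (r − 0.0049) = $904,881.10.

$904,881.10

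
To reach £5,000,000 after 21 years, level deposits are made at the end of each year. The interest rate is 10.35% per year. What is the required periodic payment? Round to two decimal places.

£74,883.05

Level ordinary annuity; solve FV = PMT × [((1+r)^n − 1)/r] for PMT.
Periodic rate r = 0.1035 per year.
With n = 21: PMT = 5,000,000 / ([((1+r)^n − 1)/r]) = £74,883.05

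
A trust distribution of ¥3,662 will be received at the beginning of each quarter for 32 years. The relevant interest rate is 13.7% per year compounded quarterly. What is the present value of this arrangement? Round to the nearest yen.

This is an annuity due: 128 payments of ¥3,662 at the beginning of each quarter.
Periodic rate r = 0.137/4 per quarter; n is counted in quarters.
PV = PMT × [(1 − (1+r)^−n)/r] × (1+r) = 3,662 × [1 − (1+r)^−128] / r × (1+r) = ¥109,097

¥109,097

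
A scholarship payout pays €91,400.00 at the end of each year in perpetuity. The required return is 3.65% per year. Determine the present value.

Periodic rate r = 0.0365 per year.
Level perpetuity: PV = PMT / r = 91,400 / (0.0365) = €2,504,109.59.

€2,504,109.59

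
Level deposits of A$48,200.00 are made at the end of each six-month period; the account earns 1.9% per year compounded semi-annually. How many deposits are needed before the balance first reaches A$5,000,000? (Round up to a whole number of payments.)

Periodic rate r = 0.019/2 per half-year; n is counted in half-years.
Ordinary annuity FV: 5,000,000 = 48,200 × [((1+r)^n − 1)/r].
(1+r)^n = 1 + 5,000,000 × r / 48,200, so n = ln(1 + 5,000,000·r/48,200) / ln(1+r) = 72.54.
Round up to a whole number of payments: n = 73.

73 payments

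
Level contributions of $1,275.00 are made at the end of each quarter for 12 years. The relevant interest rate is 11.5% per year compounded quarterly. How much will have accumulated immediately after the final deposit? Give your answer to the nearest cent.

This is an ordinary annuity: 48 deposits of $1,275.00 at the end of each quarter.
Periodic rate r = 0.115/4 per quarter; n is counted in quarters.
FV = PMT × [((1+r)^n − 1)/r] = 1,275 × [(1+r)^48 − 1] / r = $128,532.29

$128,532.29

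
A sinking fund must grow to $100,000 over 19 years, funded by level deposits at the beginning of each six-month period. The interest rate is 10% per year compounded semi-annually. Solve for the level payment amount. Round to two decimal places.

$884.21

Level annuity due; solve FV = PMT × [((1+r)^n − 1)/r] × (1+r) for PMT.
Periodic rate r = 0.1/2 per half-year; n is counted in half-years.
With n = 38: PMT = 100,000 / ([((1+r)^n − 1)/r] × (1+r)) = $884.21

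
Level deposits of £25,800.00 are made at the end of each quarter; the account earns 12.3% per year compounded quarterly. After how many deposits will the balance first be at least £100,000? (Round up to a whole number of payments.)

Periodic rate r = 0.123/4 per quarter; n is counted in quarters.
Ordinary annuity FV: 100,000 = 25,800 × [((1+r)^n − 1)/r].
(1+r)^n = 1 + 100,000 × r / 25,800, so n = ln(1 + 100,000·r/25,800) / ln(1+r) = 3.72.
Round up to a whole number of payments: n = 4.

4 payments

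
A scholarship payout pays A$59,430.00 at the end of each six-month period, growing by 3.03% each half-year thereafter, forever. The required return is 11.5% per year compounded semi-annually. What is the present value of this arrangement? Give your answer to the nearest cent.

A$2,184,926.47

Periodic rate r = 0.115/2 per half-year.
Growing perpetuity (Gordon): PV = PMT₁ / (r − g) = 59,430 / (r − 0.0303) = A$2,184,926.47.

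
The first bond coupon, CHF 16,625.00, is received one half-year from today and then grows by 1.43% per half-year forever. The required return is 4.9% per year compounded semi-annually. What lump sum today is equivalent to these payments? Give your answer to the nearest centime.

CHF 1,629,901.96

Periodic rate r = 0.049/2 per half-year.
Growing perpetuity (Gordon): PV = PMT₁ / (r − g) = 16,625 / (r − 0.0143) = CHF 1,629,901.96.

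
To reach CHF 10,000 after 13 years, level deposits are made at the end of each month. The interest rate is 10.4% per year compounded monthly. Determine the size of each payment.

CHF 30.49

Level ordinary annuity; solve FV = PMT × [((1+r)^n − 1)/r] for PMT.
Periodic rate r = 0.104/12 per month; n is counted in months.
With n = 156: PMT = 10,000 / ([((1+r)^n − 1)/r]) = CHF 30.49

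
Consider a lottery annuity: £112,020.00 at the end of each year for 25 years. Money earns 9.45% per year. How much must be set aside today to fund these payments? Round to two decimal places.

£1,061,383.14

This is an ordinary annuity: 25 payments of £112,020.00 at the end of each year.
Periodic rate r = 0.0945 per year.
PV = PMT × [(1 − (1+r)^−n)/r] = 112,020 × [1 − (1+r)^−25] / r = £1,061,383.14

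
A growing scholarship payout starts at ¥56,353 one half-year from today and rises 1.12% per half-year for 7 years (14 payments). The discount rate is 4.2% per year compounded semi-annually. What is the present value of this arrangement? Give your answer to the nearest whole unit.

Periodic rate r = 0.042/2 per half-year; n is counted in half-years.
Growing ordinary annuity: PV = PMT₁ × [1 − ((1+g)/(1+r))^n] / (r − g) = 56,353 × [1 − ((1+0.0112)/(1+r))^14] / (r − 0.0112) = ¥726,308.

¥726,308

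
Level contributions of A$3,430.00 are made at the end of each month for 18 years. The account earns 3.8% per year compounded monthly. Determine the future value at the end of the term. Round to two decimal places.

A$1,061,113.96

This is an ordinary annuity: 216 deposits of A$3,430.00 at the end of each month.
Periodic rate r = 0.038/12 per month; n is counted in months.
FV = PMT × [((1+r)^n − 1)/r] = 3,430 × [(1+r)^216 − 1] / r = A$1,061,113.96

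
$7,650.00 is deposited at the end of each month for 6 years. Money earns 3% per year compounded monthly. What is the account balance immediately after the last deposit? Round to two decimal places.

This is an ordinary annuity: 72 deposits of $7,650.00 at the end of each month.
Periodic rate r = 0.03/12 per month; n is counted in months.
FV = PMT × [((1+r)^n − 1)/r] = 7,650 × [(1+r)^72 − 1] / r = $602,662.31

$602,662.31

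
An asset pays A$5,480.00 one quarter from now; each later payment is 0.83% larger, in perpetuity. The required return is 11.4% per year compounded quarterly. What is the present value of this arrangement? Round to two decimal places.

A$271,287.13

Periodic rate r = 0.114/4 per quarter.
Growing perpetuity (Gordon): PV = PMT₁ / (r − g) = 5,480 / (r − 0.0083) = A$271,287.13.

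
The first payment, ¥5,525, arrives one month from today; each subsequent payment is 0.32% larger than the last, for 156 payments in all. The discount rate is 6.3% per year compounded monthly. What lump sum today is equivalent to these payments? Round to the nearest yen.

Periodic rate r = 0.063/12 per month; n is counted in months.
Growing ordinary annuity: PV = PMT₁ × [1 − ((1+g)/(1+r))^n] / (r − g) = 5,525 × [1 − ((1+0.0032)/(1+r))^156] / (r − 0.0032) = ¥735,035.

¥735,035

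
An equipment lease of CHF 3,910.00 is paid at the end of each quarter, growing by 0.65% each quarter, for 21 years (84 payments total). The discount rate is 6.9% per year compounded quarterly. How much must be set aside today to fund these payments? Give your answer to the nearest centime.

Periodic rate r = 0.069/4 per quarter; n is counted in quarters.
Growing ordinary annuity: PV = PMT₁ × [1 − ((1+g)/(1+r))^n] / (r − g) = 3,910 × [1 − ((1+0.0065)/(1+r))^84] / (r − 0.0065) = CHF 214,716.54.

CHF 214,716.54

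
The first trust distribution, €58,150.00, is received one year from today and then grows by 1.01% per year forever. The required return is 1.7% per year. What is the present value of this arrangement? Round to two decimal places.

Periodic rate r = 0.017 per year.
Growing perpetuity (Gordon): PV = PMT₁ / (r − g) = 58,150 / (r − 0.0101) = €8,427,536.23.

€8,427,536.23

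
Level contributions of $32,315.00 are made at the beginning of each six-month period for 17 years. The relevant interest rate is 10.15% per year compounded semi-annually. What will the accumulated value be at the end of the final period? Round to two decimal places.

This is an annuity due: 34 deposits of $32,315.00 at the beginning of each six-month period.
Periodic rate r = 0.1015/2 per half-year; n is counted in half-years.
FV = PMT × [((1+r)^n − 1)/r] × (1+r) = 32,315 × [(1+r)^34 − 1] / r × (1+r) = $2,932,134.79

$2,932,134.79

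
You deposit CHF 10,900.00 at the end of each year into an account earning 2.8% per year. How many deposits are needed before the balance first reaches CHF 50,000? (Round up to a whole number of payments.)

5 payments

Periodic rate r = 0.028 per year.
Ordinary annuity FV: 50,000 = 10,900 × [((1+r)^n − 1)/r].
(1+r)^n = 1 + 50,000 × r / 10,900, so n = ln(1 + 50,000·r/10,900) / ln(1+r) = 4.38.
Round up to a whole number of payments: n = 5.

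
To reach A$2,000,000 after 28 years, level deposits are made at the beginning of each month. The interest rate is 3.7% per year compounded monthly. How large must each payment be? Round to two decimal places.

Level annuity due; solve FV = PMT × [((1+r)^n − 1)/r] × (1+r) for PMT.
Periodic rate r = 0.037/12 per month; n is counted in months.
With n = 336: PMT = 2,000,000 / ([((1+r)^n − 1)/r] × (1+r)) = A$3,390.09

A$3,390.09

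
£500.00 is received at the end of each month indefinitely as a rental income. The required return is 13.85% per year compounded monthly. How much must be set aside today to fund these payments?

£43,321.30

Periodic rate r = 0.1385/12 per month.
Level perpetuity: PV = PMT / r = 500 / (0.1385/12) = £43,321.30.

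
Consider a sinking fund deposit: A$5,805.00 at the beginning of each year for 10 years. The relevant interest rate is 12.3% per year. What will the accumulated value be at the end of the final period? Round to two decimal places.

This is an annuity due: 10 deposits of A$5,805.00 at the beginning of each year.
Periodic rate r = 0.123 per year.
FV = PMT × [((1+r)^n − 1)/r] × (1+r) = 5,805 × [(1+r)^10 − 1] / r × (1+r) = A$116,072.95

A$116,072.95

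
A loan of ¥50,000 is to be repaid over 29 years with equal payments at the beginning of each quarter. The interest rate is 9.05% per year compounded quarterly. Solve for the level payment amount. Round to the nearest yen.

¥1,195

Level annuity due; solve PV = PMT × [(1 − (1+r)^−n)/r] × (1+r) for PMT.
Periodic rate r = 0.0905/4 per quarter; n is counted in quarters.
With n = 116: PMT = 50,000 / ([(1 − (1+r)^−n)/r] × (1+r)) = ¥1,195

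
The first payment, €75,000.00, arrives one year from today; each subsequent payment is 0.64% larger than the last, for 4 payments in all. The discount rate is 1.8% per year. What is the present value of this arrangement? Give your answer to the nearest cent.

Periodic rate r = 0.018 per year.
Growing ordinary annuity: PV = PMT₁ × [1 − ((1+g)/(1+r))^n] / (r − g) = 75,000 × [1 − ((1+0.0064)/(1+r))^4] / (r − 0.0064) = €289,696.60.

€289,696.60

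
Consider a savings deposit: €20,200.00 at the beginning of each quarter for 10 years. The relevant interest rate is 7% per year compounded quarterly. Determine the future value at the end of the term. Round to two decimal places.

This is an annuity due: 40 deposits of €20,200.00 at the beginning of each quarter.
Periodic rate r = 0.07/4 per quarter; n is counted in quarters.
FV = PMT × [((1+r)^n − 1)/r] × (1+r) = 20,200 × [(1+r)^40 − 1] / r × (1+r) = €1,176,361.77

€1,176,361.77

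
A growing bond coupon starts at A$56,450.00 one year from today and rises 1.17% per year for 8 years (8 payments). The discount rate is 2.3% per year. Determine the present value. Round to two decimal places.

A$424,751.92

Periodic rate r = 0.023 per year.
Growing ordinary annuity: PV = PMT₁ × [1 − ((1+g)/(1+r))^n] / (r − g) = 56,450 × [1 − ((1+0.0117)/(1+r))^8] / (r − 0.0117) = A$424,751.92.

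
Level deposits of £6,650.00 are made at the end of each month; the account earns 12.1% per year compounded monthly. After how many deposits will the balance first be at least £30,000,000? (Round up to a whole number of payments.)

Periodic rate r = 0.121/12 per month; n is counted in months.
Ordinary annuity FV: 30,000,000 = 6,650 × [((1+r)^n − 1)/r].
(1+r)^n = 1 + 30,000,000 × r / 6,650, so n = ln(1 + 30,000,000·r/6,650) / ln(1+r) = 382.66.
Round up to a whole number of payments: n = 383.

383 payments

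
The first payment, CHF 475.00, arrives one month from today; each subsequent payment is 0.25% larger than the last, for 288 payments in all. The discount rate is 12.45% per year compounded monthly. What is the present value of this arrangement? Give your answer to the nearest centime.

CHF 53,982.29

Periodic rate r = 0.1245/12 per month; n is counted in months.
Growing ordinary annuity: PV = PMT₁ × [1 − ((1+g)/(1+r))^n] / (r − g) = 475 × [1 − ((1+0.0025)/(1+r))^288] / (r − 0.0025) = CHF 53,982.29.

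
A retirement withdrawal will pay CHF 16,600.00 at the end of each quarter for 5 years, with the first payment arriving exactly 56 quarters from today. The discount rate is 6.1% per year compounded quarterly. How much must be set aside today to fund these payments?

CHF 123,668.56

Ordinary annuity of 20 payments, first payment at period 56.
Periodic rate r = 0.061/4 per quarter; n is counted in quarters.
The ordinary-annuity PV formula values the stream one period before the first payment (period 55); discount that back 55 periods:
PV₀ = 16,600 × [1 − (1+r)^−20] / r × (1+r)^−55 = CHF 123,668.56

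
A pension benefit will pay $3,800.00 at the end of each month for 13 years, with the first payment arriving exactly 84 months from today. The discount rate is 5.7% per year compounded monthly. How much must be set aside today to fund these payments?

$282,086.76

Ordinary annuity of 156 payments, first payment at period 84.
Periodic rate r = 0.057/12 per month; n is counted in months.
The ordinary-annuity PV formula values the stream one period before the first payment (period 83); discount that back 83 periods:
PV₀ = 3,800 × [1 − (1+r)^−156] / r × (1+r)^−83 = $282,086.76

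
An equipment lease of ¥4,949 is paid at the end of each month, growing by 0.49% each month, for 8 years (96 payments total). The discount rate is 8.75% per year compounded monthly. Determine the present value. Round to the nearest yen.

Periodic rate r = 0.0875/12 per month; n is counted in months.
Growing ordinary annuity: PV = PMT₁ × [1 − ((1+g)/(1+r))^n] / (r − g) = 4,949 × [1 − ((1+0.0049)/(1+r))^96] / (r − 0.0049) = ¥422,218.

¥422,218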